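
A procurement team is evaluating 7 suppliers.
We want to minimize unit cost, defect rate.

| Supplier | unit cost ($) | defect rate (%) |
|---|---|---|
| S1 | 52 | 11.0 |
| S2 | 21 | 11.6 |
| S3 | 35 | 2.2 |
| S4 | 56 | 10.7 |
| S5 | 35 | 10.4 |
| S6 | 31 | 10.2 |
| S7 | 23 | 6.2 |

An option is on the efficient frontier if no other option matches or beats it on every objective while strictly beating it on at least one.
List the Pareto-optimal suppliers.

S1: dominated by S3 (unit cost 35≤52, defect rate 2.2≤11.0).
S2: not dominated (best unit cost).
S3: not dominated (best defect rate).
S4: dominated by S3 (unit cost 35≤56, defect rate 2.2≤10.7).
S5: dominated by S3 (unit cost 35≤35, defect rate 2.2≤10.4).
S6: dominated by S7 (unit cost 23≤31, defect rate 6.2≤10.2).
S7: not dominated.

S2, S3, S7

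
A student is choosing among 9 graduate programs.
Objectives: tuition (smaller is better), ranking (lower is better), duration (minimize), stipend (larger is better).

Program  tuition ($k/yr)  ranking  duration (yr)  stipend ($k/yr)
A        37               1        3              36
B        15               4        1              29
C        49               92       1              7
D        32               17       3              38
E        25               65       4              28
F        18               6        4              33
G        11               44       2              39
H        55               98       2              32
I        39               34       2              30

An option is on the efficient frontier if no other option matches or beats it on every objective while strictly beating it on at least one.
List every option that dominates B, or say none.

A: worse on tuition (37 vs 15).
C: worse on tuition (49 vs 15).
D: worse on tuition (32 vs 15).
E: worse on tuition (25 vs 15).
F: worse on tuition (18 vs 15).
G: worse on ranking (44 vs 4).
H: worse on tuition (55 vs 15).
I: worse on tuition (39 vs 15).
No option dominates B.

none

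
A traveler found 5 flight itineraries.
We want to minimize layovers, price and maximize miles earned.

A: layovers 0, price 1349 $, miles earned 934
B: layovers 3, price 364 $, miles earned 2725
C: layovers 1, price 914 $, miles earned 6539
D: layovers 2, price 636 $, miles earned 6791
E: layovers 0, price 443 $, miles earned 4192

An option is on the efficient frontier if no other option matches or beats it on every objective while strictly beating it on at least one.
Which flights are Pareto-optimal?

B, C, D, E

A: dominated by E (layovers 0≤0, price 443≤1349, miles earned 4192≥934).
B: not dominated (best price).
C: not dominated.
D: not dominated (best miles earned).
E: not dominated.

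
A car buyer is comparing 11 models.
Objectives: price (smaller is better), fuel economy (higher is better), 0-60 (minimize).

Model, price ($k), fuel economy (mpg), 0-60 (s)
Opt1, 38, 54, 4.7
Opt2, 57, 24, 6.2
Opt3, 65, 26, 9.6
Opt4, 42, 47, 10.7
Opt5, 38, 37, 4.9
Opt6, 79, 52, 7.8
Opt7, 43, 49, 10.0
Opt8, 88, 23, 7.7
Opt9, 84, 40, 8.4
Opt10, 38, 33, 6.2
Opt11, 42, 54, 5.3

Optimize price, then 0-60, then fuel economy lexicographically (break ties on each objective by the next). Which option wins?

Opt1

First minimize price: best is 38, kept {Opt1, Opt5, Opt10}.
Then minimize 0-60: best is 4.7, kept {Opt1}.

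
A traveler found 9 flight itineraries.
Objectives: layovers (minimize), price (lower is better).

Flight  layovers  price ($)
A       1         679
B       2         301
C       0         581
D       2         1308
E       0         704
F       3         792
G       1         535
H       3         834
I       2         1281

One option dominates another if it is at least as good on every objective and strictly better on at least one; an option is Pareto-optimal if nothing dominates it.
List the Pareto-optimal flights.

A: dominated by C (layovers 0≤1, price 581≤679).
B: not dominated (best price).
C: not dominated.
D: dominated by A (layovers 1≤2, price 679≤1308).
E: dominated by C (layovers 0≤0, price 581≤704).
F: dominated by A (layovers 1≤3, price 679≤792).
G: not dominated.
H: dominated by A (layovers 1≤3, price 679≤834).
I: dominated by A (layovers 1≤2, price 679≤1281).

B, C, G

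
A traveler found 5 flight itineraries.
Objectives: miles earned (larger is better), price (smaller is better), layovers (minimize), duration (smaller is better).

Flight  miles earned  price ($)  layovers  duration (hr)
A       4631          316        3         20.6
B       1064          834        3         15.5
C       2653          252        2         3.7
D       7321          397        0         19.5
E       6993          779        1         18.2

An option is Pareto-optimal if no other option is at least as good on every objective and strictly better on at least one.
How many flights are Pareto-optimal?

4

A: not dominated.
B: dominated by C (miles earned 2653≥1064, price 252≤834, layovers 2≤3, duration 3.7≤15.5).
C: not dominated (best price).
D: not dominated (best miles earned).
E: not dominated.
Pareto-optimal: A, C, D, E → 4.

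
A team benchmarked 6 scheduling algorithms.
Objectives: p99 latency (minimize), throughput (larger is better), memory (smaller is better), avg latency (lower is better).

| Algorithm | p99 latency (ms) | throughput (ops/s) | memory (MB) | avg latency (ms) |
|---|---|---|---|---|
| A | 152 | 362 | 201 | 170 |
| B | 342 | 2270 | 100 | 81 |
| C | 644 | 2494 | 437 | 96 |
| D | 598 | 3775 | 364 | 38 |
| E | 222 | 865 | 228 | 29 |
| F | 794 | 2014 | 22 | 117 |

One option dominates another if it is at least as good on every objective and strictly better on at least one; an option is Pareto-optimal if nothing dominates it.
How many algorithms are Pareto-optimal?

5

A: not dominated (best p99 latency).
B: not dominated.
C: dominated by D (p99 latency 598≤644, throughput 3775≥2494, memory 364≤437, avg latency 38≤96).
D: not dominated (best throughput).
E: not dominated (best avg latency).
F: not dominated (best memory).
Pareto-optimal: A, B, D, E, F → 5.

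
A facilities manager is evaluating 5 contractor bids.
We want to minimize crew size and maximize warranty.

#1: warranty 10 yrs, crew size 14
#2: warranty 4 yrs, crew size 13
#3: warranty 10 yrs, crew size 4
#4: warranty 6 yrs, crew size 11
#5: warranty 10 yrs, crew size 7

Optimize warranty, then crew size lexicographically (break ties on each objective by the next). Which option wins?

#3

First maximize warranty: best is 10, kept {#1, #3, #5}.
Then minimize crew size: best is 4, kept {#3}.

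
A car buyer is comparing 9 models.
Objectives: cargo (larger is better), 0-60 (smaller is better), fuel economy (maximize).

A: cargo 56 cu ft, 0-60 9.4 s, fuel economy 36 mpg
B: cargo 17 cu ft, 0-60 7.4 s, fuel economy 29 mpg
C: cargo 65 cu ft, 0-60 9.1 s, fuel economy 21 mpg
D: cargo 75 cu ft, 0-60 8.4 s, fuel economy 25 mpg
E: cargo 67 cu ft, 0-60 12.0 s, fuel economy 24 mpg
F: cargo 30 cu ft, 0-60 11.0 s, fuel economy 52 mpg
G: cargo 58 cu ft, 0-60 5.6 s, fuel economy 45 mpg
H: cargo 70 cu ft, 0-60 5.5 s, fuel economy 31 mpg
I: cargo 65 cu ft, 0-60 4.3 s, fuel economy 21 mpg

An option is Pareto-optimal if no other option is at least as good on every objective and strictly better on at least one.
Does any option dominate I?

A: worse on cargo (56 vs 65).
B: worse on cargo (17 vs 65).
C: worse on 0-60 (9.1 vs 4.3).
D: worse on 0-60 (8.4 vs 4.3).
E: worse on 0-60 (12.0 vs 4.3).
F: worse on cargo (30 vs 65).
G: worse on cargo (58 vs 65).
H: worse on 0-60 (5.5 vs 4.3).
No option is at least as good as I on every objective and strictly better on one.

No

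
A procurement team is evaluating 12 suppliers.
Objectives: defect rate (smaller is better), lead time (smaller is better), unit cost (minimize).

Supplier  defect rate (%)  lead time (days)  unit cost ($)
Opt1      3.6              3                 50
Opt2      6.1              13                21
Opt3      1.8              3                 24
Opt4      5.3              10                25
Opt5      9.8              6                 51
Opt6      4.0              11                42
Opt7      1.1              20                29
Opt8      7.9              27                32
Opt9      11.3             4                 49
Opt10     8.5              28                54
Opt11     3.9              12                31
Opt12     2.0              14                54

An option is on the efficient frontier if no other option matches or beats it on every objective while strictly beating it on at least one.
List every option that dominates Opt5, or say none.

Opt1, Opt3

Opt1: defect rate 3.6≤9.8, lead time 3≤6, unit cost 50≤51 — dominates Opt5.
Opt3: defect rate 1.8≤9.8, lead time 3≤6, unit cost 24≤51 — dominates Opt5.
Others (Opt2, Opt4, Opt6, Opt7, Opt8, Opt9, Opt10, Opt11, Opt12) are each worse than Opt5 on at least one objective.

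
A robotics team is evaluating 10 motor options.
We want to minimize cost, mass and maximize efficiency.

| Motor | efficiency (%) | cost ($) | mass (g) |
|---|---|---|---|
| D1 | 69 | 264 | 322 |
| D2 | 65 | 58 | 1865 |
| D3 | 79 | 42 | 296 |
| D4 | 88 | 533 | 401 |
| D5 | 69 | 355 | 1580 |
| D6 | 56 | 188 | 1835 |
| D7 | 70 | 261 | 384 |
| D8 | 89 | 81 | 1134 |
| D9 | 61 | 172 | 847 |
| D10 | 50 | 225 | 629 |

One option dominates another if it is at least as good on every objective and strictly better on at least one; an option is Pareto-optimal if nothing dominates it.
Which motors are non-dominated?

D3, D4, D8

D1: dominated by D3 (efficiency 79≥69, cost 42≤264, mass 296≤322).
D2: dominated by D3 (efficiency 79≥65, cost 42≤58, mass 296≤1865).
D3: not dominated (best cost).
D4: not dominated.
D5: dominated by D1 (efficiency 69≥69, cost 264≤355, mass 322≤1580).
D6: dominated by D3 (efficiency 79≥56, cost 42≤188, mass 296≤1835).
D7: dominated by D3 (efficiency 79≥70, cost 42≤261, mass 296≤384).
D8: not dominated (best efficiency).
D9: dominated by D3 (efficiency 79≥61, cost 42≤172, mass 296≤847).
D10: dominated by D3 (efficiency 79≥50, cost 42≤225, mass 296≤629).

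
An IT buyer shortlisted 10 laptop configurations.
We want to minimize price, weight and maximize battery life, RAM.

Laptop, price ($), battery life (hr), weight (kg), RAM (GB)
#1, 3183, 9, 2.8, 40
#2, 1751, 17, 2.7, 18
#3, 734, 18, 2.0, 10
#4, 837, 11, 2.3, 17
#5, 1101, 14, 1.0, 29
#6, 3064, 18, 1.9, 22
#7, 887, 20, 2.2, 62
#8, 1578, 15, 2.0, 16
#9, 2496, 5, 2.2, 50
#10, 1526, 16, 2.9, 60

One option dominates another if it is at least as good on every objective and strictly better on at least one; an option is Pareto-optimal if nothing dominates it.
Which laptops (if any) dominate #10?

#7

#7: price 887≤1526, battery life 20≥16, weight 2.2≤2.9, RAM 62≥60 — dominates #10.
Others (#1, #2, #3, #4, #5, #6, #8, #9) are each worse than #10 on at least one objective.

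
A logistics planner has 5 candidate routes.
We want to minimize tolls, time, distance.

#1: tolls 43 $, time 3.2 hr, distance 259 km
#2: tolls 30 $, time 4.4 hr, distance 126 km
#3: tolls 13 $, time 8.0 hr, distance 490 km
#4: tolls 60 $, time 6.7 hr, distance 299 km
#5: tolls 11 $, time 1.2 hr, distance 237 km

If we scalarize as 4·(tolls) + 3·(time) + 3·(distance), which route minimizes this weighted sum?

#1: 4·43 + 3·3.2 + 3·259 = 958.6
#2: 4·30 + 3·4.4 + 3·126 = 511.2
#3: 4·13 + 3·8.0 + 3·490 = 1546.0
#4: 4·60 + 3·6.7 + 3·299 = 1157.1
#5: 4·11 + 3·1.2 + 3·237 = 758.6
Lowest: #2 at 511.2.

#2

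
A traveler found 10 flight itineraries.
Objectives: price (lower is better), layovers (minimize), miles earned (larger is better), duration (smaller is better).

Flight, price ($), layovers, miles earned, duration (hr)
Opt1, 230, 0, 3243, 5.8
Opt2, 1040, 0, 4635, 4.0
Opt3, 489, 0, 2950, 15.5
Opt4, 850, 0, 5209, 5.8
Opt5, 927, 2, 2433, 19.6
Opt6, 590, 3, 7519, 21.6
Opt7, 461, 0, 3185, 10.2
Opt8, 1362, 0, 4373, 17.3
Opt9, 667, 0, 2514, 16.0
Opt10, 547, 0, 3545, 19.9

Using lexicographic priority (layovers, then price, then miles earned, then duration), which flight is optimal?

Opt1

First minimize layovers: best is 0, kept {Opt1, Opt2, Opt3, Opt4, Opt7, Opt8, Opt9, Opt10}.
Then minimize price: best is 230, kept {Opt1}.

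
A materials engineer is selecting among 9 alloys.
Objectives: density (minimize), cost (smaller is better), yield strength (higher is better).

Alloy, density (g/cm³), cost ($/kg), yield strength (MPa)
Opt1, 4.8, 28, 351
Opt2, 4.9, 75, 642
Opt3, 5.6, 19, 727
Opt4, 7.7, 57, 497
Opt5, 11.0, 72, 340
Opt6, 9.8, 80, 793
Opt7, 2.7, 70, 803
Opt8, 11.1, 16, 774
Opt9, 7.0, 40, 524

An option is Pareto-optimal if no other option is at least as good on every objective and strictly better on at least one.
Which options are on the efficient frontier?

Opt1: not dominated.
Opt2: dominated by Opt7 (density 2.7≤4.9, cost 70≤75, yield strength 803≥642).
Opt3: not dominated.
Opt4: dominated by Opt3 (density 5.6≤7.7, cost 19≤57, yield strength 727≥497).
Opt5: dominated by Opt1 (density 4.8≤11.0, cost 28≤72, yield strength 351≥340).
Opt6: dominated by Opt7 (density 2.7≤9.8, cost 70≤80, yield strength 803≥793).
Opt7: not dominated (best density).
Opt8: not dominated (best cost).
Opt9: dominated by Opt3 (density 5.6≤7.0, cost 19≤40, yield strength 727≥524).

Opt1, Opt3, Opt7, Opt8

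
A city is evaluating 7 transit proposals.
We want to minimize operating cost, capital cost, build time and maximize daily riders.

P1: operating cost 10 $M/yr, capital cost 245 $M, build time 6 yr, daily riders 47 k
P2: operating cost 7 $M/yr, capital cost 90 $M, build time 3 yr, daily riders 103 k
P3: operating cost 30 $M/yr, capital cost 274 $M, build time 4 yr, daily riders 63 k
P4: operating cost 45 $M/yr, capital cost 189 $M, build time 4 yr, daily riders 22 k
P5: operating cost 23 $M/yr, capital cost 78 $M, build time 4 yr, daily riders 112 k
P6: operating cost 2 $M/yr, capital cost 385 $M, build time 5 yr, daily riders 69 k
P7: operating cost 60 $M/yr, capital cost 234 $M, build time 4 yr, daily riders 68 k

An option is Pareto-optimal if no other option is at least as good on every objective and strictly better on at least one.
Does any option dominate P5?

P1: worse on capital cost (245 vs 78).
P2: worse on capital cost (90 vs 78).
P3: worse on operating cost (30 vs 23).
P4: worse on operating cost (45 vs 23).
P6: worse on capital cost (385 vs 78).
P7: worse on operating cost (60 vs 23).
No option is at least as good as P5 on every objective and strictly better on one.

No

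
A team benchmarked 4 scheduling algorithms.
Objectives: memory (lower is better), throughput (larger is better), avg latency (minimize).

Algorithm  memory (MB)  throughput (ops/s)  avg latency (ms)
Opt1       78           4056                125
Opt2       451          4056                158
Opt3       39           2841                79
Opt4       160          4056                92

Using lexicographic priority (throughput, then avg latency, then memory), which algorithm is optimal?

First maximize throughput: best is 4056, kept {Opt1, Opt2, Opt4}.
Then minimize avg latency: best is 92, kept {Opt4}.

Opt4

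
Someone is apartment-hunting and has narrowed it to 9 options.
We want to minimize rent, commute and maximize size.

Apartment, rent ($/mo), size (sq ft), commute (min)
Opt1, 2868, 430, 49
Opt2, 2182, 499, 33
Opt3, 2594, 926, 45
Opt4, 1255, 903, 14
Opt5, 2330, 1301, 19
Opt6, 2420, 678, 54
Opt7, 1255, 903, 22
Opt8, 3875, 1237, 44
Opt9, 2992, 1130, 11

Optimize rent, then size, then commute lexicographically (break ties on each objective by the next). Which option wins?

Opt4

First minimize rent: best is 1255, kept {Opt4, Opt7}.
Then maximize size: best is 903, kept {Opt4, Opt7}.
Then minimize commute: best is 14, kept {Opt4}.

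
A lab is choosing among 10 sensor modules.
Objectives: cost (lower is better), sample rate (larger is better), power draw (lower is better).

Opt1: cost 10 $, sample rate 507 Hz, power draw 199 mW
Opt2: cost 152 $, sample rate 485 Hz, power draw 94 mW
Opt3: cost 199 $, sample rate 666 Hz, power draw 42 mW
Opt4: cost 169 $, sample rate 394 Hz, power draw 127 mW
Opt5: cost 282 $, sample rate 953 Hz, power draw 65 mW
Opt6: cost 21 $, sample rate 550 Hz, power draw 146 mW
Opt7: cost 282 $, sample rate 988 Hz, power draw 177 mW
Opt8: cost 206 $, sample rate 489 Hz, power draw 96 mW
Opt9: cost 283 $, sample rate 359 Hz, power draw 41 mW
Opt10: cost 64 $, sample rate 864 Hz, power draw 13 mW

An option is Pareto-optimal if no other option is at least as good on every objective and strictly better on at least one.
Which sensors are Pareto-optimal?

Opt1: not dominated (best cost).
Opt2: dominated by Opt10 (cost 64≤152, sample rate 864≥485, power draw 13≤94).
Opt3: dominated by Opt10 (cost 64≤199, sample rate 864≥666, power draw 13≤42).
Opt4: dominated by Opt2 (cost 152≤169, sample rate 485≥394, power draw 94≤127).
Opt5: not dominated.
Opt6: not dominated.
Opt7: not dominated (best sample rate).
Opt8: dominated by Opt3 (cost 199≤206, sample rate 666≥489, power draw 42≤96).
Opt9: dominated by Opt10 (cost 64≤283, sample rate 864≥359, power draw 13≤41).
Opt10: not dominated (best power draw).

Opt1, Opt5, Opt6, Opt7, Opt10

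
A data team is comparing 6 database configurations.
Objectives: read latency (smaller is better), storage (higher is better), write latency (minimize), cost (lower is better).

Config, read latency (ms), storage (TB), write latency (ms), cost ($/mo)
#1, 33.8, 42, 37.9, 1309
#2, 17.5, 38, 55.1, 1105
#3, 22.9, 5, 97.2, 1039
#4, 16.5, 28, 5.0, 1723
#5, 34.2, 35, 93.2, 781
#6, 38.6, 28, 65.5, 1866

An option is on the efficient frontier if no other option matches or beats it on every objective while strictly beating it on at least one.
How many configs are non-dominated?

5

#1: not dominated (best storage).
#2: not dominated.
#3: not dominated.
#4: not dominated (best read latency).
#5: not dominated (best cost).
#6: dominated by #1 (read latency 33.8≤38.6, storage 42≥28, write latency 37.9≤65.5, cost 1309≤1866).
Pareto-optimal: #1, #2, #3, #4, #5 → 5.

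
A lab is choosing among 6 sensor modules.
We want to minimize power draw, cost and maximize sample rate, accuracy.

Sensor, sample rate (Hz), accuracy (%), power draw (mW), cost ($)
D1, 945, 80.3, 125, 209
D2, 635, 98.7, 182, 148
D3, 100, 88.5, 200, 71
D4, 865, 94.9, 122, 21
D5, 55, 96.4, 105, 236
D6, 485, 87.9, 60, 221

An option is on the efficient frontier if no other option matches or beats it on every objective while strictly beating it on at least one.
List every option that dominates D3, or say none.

D4

D4: sample rate 865≥100, accuracy 94.9≥88.5, power draw 122≤200, cost 21≤71 — dominates D3.
Others (D1, D2, D5, D6) are each worse than D3 on at least one objective.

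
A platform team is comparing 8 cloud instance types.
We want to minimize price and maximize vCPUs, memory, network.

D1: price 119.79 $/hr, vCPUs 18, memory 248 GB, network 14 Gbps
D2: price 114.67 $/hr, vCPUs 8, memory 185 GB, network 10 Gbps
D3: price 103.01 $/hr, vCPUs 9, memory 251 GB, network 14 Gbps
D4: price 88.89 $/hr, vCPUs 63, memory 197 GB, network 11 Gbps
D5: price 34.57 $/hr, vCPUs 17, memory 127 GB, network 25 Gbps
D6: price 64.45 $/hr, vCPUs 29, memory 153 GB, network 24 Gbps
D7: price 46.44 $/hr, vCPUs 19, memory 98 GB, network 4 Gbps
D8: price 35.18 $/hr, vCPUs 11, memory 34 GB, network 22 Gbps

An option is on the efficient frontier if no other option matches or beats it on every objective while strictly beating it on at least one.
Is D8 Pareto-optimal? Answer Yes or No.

No

D5 vs D8: price 34.57≤35.18, vCPUs 17≥11, memory 127≥34, network 25≥22 — D5 is at least as good on every objective and strictly better on at least one, so D5 dominates D8.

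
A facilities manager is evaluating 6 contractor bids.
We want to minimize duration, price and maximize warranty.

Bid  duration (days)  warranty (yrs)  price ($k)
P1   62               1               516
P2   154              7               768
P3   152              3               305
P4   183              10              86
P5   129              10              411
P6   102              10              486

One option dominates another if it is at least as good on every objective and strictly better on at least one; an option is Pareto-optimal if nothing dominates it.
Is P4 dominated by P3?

No

P3 vs P4: P3 is worse on warranty (3 vs 10), so it does not dominate P4.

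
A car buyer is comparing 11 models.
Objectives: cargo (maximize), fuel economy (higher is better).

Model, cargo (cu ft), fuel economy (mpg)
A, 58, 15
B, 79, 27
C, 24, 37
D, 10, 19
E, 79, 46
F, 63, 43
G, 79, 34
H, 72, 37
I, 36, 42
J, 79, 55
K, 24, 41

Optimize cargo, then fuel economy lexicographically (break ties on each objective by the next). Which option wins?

J

First maximize cargo: best is 79, kept {B, E, G, J}.
Then maximize fuel economy: best is 55, kept {J}.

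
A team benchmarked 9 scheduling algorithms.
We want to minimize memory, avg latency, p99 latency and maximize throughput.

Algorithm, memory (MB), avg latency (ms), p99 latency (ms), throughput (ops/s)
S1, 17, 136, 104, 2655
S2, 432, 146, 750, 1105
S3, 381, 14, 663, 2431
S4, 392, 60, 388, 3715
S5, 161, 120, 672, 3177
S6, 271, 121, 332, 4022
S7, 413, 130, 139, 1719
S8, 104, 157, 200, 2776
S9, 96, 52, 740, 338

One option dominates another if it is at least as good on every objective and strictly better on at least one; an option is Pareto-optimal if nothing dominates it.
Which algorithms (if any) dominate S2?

S1, S3, S4, S5, S6, S7

S1: memory 17≤432, avg latency 136≤146, p99 latency 104≤750, throughput 2655≥1105 — dominates S2.
S3: memory 381≤432, avg latency 14≤146, p99 latency 663≤750, throughput 2431≥1105 — dominates S2.
S4: memory 392≤432, avg latency 60≤146, p99 latency 388≤750, throughput 3715≥1105 — dominates S2.
S5: memory 161≤432, avg latency 120≤146, p99 latency 672≤750, throughput 3177≥1105 — dominates S2.
S6: memory 271≤432, avg latency 121≤146, p99 latency 332≤750, throughput 4022≥1105 — dominates S2.
S7: memory 413≤432, avg latency 130≤146, p99 latency 139≤750, throughput 1719≥1105 — dominates S2.
Others (S8, S9) are each worse than S2 on at least one objective.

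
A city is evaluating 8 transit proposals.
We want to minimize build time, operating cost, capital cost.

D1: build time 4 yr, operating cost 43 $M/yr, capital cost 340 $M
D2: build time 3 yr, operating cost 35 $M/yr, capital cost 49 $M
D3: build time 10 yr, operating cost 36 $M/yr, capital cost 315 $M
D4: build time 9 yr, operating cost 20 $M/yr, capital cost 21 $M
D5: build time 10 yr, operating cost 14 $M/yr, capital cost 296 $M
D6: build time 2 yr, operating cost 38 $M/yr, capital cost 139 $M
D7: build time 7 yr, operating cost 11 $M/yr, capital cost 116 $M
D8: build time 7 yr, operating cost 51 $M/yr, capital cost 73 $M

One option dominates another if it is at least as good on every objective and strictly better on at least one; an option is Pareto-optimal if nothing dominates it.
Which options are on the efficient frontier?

D2, D4, D6, D7

D1: dominated by D2 (build time 3≤4, operating cost 35≤43, capital cost 49≤340).
D2: not dominated.
D3: dominated by D2 (build time 3≤10, operating cost 35≤36, capital cost 49≤315).
D4: not dominated (best capital cost).
D5: dominated by D7 (build time 7≤10, operating cost 11≤14, capital cost 116≤296).
D6: not dominated (best build time).
D7: not dominated (best operating cost).
D8: dominated by D2 (build time 3≤7, operating cost 35≤51, capital cost 49≤73).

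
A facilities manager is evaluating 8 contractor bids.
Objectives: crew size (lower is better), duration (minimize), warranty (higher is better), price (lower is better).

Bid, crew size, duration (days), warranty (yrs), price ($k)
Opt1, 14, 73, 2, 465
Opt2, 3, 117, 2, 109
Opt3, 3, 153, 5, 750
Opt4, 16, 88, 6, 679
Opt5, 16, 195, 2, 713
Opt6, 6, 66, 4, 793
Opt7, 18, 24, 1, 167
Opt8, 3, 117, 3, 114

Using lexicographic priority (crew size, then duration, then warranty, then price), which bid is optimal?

Opt8

First minimize crew size: best is 3, kept {Opt2, Opt3, Opt8}.
Then minimize duration: best is 117, kept {Opt2, Opt8}.
Then maximize warranty: best is 3, kept {Opt8}.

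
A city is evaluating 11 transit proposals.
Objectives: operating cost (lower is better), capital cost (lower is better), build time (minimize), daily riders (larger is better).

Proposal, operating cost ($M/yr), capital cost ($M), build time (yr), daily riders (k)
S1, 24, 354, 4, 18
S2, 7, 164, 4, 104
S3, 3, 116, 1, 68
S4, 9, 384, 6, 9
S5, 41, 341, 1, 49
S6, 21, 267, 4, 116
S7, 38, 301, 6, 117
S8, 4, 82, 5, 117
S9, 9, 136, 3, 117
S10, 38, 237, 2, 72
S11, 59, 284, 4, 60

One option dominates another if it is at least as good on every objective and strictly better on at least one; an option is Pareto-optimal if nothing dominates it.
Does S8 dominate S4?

Yes

S8 vs S4: operating cost 4≤9, capital cost 82≤384, build time 5≤6, daily riders 117≥9 — S8 is at least as good on every objective with at least one strict improvement.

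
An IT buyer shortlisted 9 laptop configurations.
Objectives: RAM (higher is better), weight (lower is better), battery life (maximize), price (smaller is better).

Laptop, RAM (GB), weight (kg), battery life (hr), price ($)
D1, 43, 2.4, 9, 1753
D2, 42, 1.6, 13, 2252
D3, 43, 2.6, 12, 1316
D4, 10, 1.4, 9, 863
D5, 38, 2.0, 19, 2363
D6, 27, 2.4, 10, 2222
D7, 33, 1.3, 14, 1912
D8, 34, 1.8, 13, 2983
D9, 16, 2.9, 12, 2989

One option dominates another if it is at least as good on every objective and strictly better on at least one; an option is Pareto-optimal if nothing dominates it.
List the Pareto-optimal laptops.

D1, D2, D3, D4, D5, D7

D1: not dominated.
D2: not dominated.
D3: not dominated.
D4: not dominated (best price).
D5: not dominated (best battery life).
D6: dominated by D7 (RAM 33≥27, weight 1.3≤2.4, battery life 14≥10, price 1912≤2222).
D7: not dominated (best weight).
D8: dominated by D2 (RAM 42≥34, weight 1.6≤1.8, battery life 13≥13, price 2252≤2983).
D9: dominated by D2 (RAM 42≥16, weight 1.6≤2.9, battery life 13≥12, price 2252≤2989).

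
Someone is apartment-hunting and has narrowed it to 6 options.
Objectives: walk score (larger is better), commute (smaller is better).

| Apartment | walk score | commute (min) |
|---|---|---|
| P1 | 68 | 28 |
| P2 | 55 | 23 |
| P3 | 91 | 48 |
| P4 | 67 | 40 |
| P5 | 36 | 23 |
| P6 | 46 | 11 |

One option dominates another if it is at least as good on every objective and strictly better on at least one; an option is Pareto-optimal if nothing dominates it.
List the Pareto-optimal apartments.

P1, P2, P3, P6

P1: not dominated.
P2: not dominated.
P3: not dominated (best walk score).
P4: dominated by P1 (walk score 68≥67, commute 28≤40).
P5: dominated by P2 (walk score 55≥36, commute 23≤23).
P6: not dominated (best commute).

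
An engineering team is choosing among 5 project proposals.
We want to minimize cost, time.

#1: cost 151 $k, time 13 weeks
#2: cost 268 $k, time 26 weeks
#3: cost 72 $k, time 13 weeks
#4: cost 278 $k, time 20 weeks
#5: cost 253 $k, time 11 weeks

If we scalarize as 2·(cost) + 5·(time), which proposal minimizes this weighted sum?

#3

#1: 2·151 + 5·13 = 367
#2: 2·268 + 5·26 = 666
#3: 2·72 + 5·13 = 209
#4: 2·278 + 5·20 = 656
#5: 2·253 + 5·11 = 561
Lowest: #3 at 209.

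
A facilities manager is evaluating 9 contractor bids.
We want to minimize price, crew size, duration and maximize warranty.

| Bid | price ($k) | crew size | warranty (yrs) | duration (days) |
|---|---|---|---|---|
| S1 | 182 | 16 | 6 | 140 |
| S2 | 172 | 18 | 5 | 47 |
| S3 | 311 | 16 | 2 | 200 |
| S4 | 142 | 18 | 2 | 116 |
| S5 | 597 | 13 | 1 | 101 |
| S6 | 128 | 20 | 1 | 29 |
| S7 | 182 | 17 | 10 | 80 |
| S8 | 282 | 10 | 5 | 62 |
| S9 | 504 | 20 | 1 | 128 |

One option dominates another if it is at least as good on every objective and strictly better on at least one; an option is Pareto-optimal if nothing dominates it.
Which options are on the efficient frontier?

S1: not dominated.
S2: not dominated.
S3: dominated by S1 (price 182≤311, crew size 16≤16, warranty 6≥2, duration 140≤200).
S4: not dominated.
S5: dominated by S8 (price 282≤597, crew size 10≤13, warranty 5≥1, duration 62≤101).
S6: not dominated (best price).
S7: not dominated (best warranty).
S8: not dominated (best crew size).
S9: dominated by S2 (price 172≤504, crew size 18≤20, warranty 5≥1, duration 47≤128).

S1, S2, S4, S6, S7, S8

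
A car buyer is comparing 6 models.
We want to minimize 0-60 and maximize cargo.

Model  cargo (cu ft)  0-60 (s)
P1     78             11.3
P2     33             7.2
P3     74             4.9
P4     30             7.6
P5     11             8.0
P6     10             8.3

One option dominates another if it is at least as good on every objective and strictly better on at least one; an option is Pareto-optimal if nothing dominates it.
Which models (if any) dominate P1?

P2: worse on cargo (33 vs 78).
P3: worse on cargo (74 vs 78).
P4: worse on cargo (30 vs 78).
P5: worse on cargo (11 vs 78).
P6: worse on cargo (10 vs 78).
No option dominates P1.

none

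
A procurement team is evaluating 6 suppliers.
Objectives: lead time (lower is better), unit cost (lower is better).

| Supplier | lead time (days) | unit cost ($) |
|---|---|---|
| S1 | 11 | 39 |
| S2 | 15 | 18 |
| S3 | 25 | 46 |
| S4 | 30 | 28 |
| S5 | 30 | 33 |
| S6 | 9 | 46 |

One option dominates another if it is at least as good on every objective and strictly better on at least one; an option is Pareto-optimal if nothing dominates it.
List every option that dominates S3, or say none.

S1, S2, S6

S1: lead time 11≤25, unit cost 39≤46 — dominates S3.
S2: lead time 15≤25, unit cost 18≤46 — dominates S3.
S6: lead time 9≤25, unit cost 46≤46 — dominates S3.
Others (S4, S5) are each worse than S3 on at least one objective.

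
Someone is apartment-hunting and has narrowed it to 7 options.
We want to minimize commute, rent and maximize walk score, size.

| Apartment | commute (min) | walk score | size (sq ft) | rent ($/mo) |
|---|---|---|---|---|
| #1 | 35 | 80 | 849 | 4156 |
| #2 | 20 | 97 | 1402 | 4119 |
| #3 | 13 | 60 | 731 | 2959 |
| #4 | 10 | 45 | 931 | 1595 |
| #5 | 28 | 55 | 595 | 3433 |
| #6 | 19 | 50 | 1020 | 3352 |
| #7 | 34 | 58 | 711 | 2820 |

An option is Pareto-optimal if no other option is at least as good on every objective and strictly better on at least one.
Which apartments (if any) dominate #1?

#2

#2: commute 20≤35, walk score 97≥80, size 1402≥849, rent 4119≤4156 — dominates #1.
Others (#3, #4, #5, #6, #7) are each worse than #1 on at least one objective.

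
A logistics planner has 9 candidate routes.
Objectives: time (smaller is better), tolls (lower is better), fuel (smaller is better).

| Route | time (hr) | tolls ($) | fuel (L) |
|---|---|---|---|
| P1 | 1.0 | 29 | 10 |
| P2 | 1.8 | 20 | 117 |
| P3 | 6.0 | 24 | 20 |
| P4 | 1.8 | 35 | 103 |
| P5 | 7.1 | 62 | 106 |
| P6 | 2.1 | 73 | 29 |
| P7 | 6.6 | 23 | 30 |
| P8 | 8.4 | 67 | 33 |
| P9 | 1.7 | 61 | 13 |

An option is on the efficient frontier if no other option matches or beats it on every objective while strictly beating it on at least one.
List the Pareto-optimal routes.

P1: not dominated (best time).
P2: not dominated (best tolls).
P3: not dominated.
P4: dominated by P1 (time 1.0≤1.8, tolls 29≤35, fuel 10≤103).
P5: dominated by P1 (time 1.0≤7.1, tolls 29≤62, fuel 10≤106).
P6: dominated by P1 (time 1.0≤2.1, tolls 29≤73, fuel 10≤29).
P7: not dominated.
P8: dominated by P1 (time 1.0≤8.4, tolls 29≤67, fuel 10≤33).
P9: dominated by P1 (time 1.0≤1.7, tolls 29≤61, fuel 10≤13).

P1, P2, P3, P7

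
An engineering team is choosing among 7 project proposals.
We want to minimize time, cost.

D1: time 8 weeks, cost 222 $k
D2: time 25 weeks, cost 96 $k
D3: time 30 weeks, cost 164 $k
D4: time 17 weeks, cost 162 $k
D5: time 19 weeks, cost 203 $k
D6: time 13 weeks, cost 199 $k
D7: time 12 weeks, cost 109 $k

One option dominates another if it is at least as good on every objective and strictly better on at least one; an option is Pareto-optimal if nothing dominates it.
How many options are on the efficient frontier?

D1: not dominated (best time).
D2: not dominated (best cost).
D3: dominated by D2 (time 25≤30, cost 96≤164).
D4: dominated by D7 (time 12≤17, cost 109≤162).
D5: dominated by D4 (time 17≤19, cost 162≤203).
D6: dominated by D7 (time 12≤13, cost 109≤199).
D7: not dominated.
Pareto-optimal: D1, D2, D7 → 3.

3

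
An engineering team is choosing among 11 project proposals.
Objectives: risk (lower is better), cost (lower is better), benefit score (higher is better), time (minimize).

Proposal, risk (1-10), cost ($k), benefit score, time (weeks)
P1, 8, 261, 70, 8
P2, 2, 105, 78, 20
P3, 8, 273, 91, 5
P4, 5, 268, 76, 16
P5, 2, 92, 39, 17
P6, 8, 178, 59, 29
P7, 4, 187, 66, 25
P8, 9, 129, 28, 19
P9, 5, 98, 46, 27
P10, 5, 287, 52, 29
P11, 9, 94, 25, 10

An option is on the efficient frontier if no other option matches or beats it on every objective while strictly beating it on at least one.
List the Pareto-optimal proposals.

P1: not dominated.
P2: not dominated.
P3: not dominated (best benefit score).
P4: not dominated.
P5: not dominated (best cost).
P6: dominated by P2 (risk 2≤8, cost 105≤178, benefit score 78≥59, time 20≤29).
P7: dominated by P2 (risk 2≤4, cost 105≤187, benefit score 78≥66, time 20≤25).
P8: dominated by P5 (risk 2≤9, cost 92≤129, benefit score 39≥28, time 17≤19).
P9: not dominated.
P10: dominated by P2 (risk 2≤5, cost 105≤287, benefit score 78≥52, time 20≤29).
P11: not dominated.

P1, P2, P3, P4, P5, P9, P11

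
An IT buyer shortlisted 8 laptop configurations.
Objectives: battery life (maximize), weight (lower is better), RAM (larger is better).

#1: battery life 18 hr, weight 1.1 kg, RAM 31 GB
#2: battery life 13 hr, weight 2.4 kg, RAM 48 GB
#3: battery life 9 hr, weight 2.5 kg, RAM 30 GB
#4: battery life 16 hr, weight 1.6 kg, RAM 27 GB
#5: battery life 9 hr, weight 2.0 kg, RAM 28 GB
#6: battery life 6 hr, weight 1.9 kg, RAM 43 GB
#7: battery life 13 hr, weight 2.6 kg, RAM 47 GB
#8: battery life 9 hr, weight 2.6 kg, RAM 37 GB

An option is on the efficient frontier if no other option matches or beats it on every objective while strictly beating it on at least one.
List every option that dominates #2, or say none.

none

#1: worse on RAM (31 vs 48).
#3: worse on battery life (9 vs 13).
#4: worse on RAM (27 vs 48).
#5: worse on battery life (9 vs 13).
#6: worse on battery life (6 vs 13).
#7: worse on weight (2.6 vs 2.4).
#8: worse on battery life (9 vs 13).
No option dominates #2.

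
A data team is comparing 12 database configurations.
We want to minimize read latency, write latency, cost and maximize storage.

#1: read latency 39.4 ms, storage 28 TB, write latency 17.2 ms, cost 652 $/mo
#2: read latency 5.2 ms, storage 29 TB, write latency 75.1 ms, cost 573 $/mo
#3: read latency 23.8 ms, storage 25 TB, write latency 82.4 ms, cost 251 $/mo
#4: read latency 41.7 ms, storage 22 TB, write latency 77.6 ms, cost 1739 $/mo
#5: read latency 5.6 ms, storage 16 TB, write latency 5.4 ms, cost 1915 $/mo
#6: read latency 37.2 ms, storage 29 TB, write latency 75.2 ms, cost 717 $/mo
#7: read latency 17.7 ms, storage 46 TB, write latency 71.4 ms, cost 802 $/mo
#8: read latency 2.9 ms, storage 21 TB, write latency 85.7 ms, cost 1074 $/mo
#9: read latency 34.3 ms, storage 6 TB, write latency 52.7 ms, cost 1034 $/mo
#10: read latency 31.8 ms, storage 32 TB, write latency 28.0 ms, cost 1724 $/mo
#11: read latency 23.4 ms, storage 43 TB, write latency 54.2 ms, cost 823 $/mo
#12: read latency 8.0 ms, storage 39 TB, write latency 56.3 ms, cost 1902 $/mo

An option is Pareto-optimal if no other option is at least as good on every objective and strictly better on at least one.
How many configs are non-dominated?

#1: not dominated.
#2: not dominated.
#3: not dominated (best cost).
#4: dominated by #1 (read latency 39.4≤41.7, storage 28≥22, write latency 17.2≤77.6, cost 652≤1739).
#5: not dominated (best write latency).
#6: dominated by #2 (read latency 5.2≤37.2, storage 29≥29, write latency 75.1≤75.2, cost 573≤717).
#7: not dominated (best storage).
#8: not dominated (best read latency).
#9: not dominated.
#10: not dominated.
#11: not dominated.
#12: not dominated.
Pareto-optimal: #1, #2, #3, #5, #7, #8, #9, #10, #11, #12 → 10.

10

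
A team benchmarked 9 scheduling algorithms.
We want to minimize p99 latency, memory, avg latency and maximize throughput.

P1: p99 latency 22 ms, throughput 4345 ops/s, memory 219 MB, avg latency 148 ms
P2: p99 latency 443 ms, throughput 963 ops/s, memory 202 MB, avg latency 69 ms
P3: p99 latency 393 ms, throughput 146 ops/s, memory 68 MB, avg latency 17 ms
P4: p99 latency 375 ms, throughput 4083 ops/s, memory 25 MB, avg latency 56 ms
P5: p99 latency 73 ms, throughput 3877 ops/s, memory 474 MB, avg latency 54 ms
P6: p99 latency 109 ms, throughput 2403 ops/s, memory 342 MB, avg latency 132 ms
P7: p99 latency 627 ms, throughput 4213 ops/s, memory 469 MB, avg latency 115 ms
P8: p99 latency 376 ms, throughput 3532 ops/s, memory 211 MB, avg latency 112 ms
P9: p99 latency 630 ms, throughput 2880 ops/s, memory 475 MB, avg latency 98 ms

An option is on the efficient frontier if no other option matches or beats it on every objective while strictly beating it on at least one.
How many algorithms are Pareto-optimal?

6

P1: not dominated (best p99 latency).
P2: dominated by P4 (p99 latency 375≤443, throughput 4083≥963, memory 25≤202, avg latency 56≤69).
P3: not dominated (best avg latency).
P4: not dominated (best memory).
P5: not dominated.
P6: not dominated.
P7: not dominated.
P8: dominated by P4 (p99 latency 375≤376, throughput 4083≥3532, memory 25≤211, avg latency 56≤112).
P9: dominated by P4 (p99 latency 375≤630, throughput 4083≥2880, memory 25≤475, avg latency 56≤98).
Pareto-optimal: P1, P3, P4, P5, P6, P7 → 6.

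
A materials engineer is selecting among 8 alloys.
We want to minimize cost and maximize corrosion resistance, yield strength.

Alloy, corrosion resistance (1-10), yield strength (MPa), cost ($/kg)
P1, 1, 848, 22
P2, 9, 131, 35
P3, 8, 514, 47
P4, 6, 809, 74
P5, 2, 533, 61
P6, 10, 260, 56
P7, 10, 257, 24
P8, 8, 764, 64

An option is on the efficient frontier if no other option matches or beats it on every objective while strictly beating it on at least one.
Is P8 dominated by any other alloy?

No

P1: worse on corrosion resistance (1 vs 8).
P2: worse on yield strength (131 vs 764).
P3: worse on yield strength (514 vs 764).
P4: worse on corrosion resistance (6 vs 8).
P5: worse on corrosion resistance (2 vs 8).
P6: worse on yield strength (260 vs 764).
P7: worse on yield strength (257 vs 764).
No option is at least as good as P8 on every objective and strictly better on one.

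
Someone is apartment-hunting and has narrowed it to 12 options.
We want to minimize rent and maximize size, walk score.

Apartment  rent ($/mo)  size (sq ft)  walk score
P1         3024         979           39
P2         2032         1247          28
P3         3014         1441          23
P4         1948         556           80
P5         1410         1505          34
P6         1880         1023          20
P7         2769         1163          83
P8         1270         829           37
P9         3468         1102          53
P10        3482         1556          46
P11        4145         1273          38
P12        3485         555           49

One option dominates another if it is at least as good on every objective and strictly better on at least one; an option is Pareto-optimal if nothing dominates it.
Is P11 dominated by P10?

P10 vs P11: rent 3482≤4145, size 1556≥1273, walk score 46≥38 — P10 is at least as good on every objective with at least one strict improvement.

Yes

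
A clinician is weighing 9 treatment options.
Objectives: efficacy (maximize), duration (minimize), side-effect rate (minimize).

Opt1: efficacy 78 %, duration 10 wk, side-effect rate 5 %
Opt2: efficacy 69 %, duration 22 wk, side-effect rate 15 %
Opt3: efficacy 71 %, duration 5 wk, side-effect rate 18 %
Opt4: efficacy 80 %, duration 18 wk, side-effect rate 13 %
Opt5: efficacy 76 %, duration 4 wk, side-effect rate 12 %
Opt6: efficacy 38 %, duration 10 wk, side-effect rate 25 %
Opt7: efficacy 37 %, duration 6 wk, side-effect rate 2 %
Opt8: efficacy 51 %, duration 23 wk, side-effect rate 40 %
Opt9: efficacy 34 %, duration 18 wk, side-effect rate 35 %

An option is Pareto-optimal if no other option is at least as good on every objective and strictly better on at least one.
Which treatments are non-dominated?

Opt1: not dominated.
Opt2: dominated by Opt1 (efficacy 78≥69, duration 10≤22, side-effect rate 5≤15).
Opt3: dominated by Opt5 (efficacy 76≥71, duration 4≤5, side-effect rate 12≤18).
Opt4: not dominated (best efficacy).
Opt5: not dominated (best duration).
Opt6: dominated by Opt1 (efficacy 78≥38, duration 10≤10, side-effect rate 5≤25).
Opt7: not dominated (best side-effect rate).
Opt8: dominated by Opt1 (efficacy 78≥51, duration 10≤23, side-effect rate 5≤40).
Opt9: dominated by Opt1 (efficacy 78≥34, duration 10≤18, side-effect rate 5≤35).

Opt1, Opt4, Opt5, Opt7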